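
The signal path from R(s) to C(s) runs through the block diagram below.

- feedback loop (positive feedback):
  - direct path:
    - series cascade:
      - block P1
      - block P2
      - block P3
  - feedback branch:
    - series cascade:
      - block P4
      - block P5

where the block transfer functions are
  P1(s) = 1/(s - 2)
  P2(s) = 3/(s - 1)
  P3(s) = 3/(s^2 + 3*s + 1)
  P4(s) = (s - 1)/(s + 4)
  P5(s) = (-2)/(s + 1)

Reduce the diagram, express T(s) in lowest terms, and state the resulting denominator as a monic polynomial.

(1) series reduction of P1, P2, P3 -> 9/(s^4 - 6*s^2 + 3*s + 2)
(2) combine P4, P5 in series -> (2 - 2*s)/(s^2 + 5*s + 4)
(3) collapse the loop ((P1*P2*P3) forward, (P4*P5) return) -> (9*s^2 + 45*s + 36)/(s^6 + 5*s^5 - 2*s^4 - 27*s^3 - 7*s^2 + 40*s - 10)
No further cancellation is possible in the step-3 result, so that is T(s). Its denominator is already monic.

Therefore the answer is s^6 + 5*s^5 - 2*s^4 - 27*s^3 - 7*s^2 + 40*s - 10.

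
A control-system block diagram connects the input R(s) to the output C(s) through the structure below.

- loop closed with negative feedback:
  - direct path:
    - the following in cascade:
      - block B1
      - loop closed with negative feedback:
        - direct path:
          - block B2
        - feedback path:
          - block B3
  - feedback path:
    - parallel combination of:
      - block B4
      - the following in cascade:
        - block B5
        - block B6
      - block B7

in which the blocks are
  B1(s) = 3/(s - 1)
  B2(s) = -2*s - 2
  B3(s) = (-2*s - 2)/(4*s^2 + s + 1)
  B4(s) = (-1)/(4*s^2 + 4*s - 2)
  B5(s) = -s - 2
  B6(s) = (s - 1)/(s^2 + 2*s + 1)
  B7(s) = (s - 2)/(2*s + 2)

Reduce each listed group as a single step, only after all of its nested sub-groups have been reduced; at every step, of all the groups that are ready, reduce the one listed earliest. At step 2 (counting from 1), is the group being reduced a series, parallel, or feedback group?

1. feedback reduction of B2, B3
2. series reduction of B1, [B2/(1+B2*B3)]
3. combine B5, B6 in series
4. sum the parallel branches B4, (B5*B6), B7
5. reduce the feedback loop with forward (B1*[B2/(1+B2*B3)]) and return (B4+(B5*B6)+B7)
So the answer for step 2 is series.

Answer: series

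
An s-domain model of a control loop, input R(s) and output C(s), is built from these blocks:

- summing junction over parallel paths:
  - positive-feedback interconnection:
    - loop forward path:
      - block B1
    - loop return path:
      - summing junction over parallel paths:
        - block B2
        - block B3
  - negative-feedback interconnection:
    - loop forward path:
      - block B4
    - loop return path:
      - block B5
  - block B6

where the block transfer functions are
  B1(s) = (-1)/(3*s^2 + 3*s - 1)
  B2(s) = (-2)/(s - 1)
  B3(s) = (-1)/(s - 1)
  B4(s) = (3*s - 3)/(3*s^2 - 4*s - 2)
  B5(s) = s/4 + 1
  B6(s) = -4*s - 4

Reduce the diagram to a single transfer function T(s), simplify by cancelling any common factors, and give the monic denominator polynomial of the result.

Answer: s^5 - 7*s^4/15 - 8*s^3/3 - 2*s^2/45 + 94*s/45 + 8/9

Working:
Step 1: parallel reduction of B2, B3 -> (-3)/(s - 1)
Step 2: collapse the loop (B1 forward, (B2+B3) return) -> (1 - s)/(3*s^3 - 4*s - 2)
Step 3: feedback reduction of B4, B5 -> (12*s - 12)/(15*s^2 - 7*s - 20)
Step 4: sum the parallel branches [B1/(1-B1*(B2+B3))], [B4/(1+B4*B5)], B6 -> (-180*s^6 - 96*s^5 + 600*s^4 + 437*s^3 - 394*s^2 - 499*s - 156)/(45*s^5 - 21*s^4 - 120*s^3 - 2*s^2 + 94*s + 40)
Step 4 gives the fully reduced T(s), with no common factor left to cancel. The denominator's leading coefficient is 45, so divide each of its coefficients by 45 to get the monic form.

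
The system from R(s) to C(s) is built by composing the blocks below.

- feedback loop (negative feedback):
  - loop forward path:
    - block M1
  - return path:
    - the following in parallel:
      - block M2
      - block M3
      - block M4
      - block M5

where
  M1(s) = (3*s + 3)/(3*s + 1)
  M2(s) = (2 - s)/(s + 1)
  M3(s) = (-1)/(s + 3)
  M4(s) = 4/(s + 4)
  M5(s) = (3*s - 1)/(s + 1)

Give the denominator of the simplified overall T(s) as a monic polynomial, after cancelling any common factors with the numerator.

The answer is s^3 + 76*s^2/9 + 169*s/9 + 8.

Reasoning:
Step 1: parallel reduction of M2, M3, M4, M5, giving (2*s^3 + 18*s^2 + 42*s + 20)/(s^3 + 8*s^2 + 19*s + 12)
Step 2: close the feedback loop around M1, (M2+M3+M4+M5), giving (3*s^3 + 24*s^2 + 57*s + 36)/(9*s^3 + 76*s^2 + 169*s + 72)
No further cancellation is possible in the step-2 result, so that is T(s). Its denominator becomes monic after dividing by the leading coefficient 9.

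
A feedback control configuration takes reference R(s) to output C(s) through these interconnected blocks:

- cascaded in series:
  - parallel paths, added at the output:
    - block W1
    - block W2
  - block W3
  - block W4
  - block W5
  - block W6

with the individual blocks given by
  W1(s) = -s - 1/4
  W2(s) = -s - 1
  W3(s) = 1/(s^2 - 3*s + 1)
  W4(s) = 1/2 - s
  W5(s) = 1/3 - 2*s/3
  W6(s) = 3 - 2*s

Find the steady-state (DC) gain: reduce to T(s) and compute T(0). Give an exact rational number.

Step 1: combine W1, W2 in parallel = -2*s - 5/4
Step 2: reduce the series chain (W1+W2), W3, W4, W5, W6 = (64*s^4 - 120*s^3 + 12*s^2 + 46*s - 15)/(24*s^2 - 72*s + 24)
Step 2 gives the overall T(s). Then T(0) = -15/24 = -5/8.

Answer: -5/8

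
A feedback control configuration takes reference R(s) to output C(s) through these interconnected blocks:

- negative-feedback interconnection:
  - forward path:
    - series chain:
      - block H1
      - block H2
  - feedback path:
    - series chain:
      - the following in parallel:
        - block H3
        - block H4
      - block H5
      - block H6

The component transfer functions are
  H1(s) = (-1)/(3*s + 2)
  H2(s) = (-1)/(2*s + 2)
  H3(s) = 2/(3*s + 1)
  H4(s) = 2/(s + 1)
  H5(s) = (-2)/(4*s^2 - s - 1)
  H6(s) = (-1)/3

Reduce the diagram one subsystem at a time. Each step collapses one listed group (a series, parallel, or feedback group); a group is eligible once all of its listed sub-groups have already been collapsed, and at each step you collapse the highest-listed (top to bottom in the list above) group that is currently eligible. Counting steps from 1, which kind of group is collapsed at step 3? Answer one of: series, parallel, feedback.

[1] reduce the series chain H1, H2
[2] sum the parallel branches H3, H4
[3] cascade (H3+H4), H5, H6
[4] collapse the loop ((H1*H2) forward, ((H3+H4)*H5*H6) return)
At step 3 the group reduced is series.

Hence the answer: series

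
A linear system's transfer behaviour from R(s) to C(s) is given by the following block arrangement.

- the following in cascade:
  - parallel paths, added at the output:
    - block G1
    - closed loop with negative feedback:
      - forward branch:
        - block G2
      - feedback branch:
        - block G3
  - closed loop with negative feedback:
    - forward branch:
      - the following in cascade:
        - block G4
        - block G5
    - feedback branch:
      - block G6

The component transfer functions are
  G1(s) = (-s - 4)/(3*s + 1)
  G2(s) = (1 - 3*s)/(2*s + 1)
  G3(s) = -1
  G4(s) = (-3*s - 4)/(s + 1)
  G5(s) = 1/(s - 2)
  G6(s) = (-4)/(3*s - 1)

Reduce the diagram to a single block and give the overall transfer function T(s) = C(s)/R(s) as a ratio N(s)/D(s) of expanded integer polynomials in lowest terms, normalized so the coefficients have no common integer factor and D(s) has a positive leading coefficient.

Answer: (126*s^4 + 306*s^3 + 115*s^2 - 89*s + 4)/(45*s^5 - 45*s^4 + 85*s^3 + 305*s^2 + 90*s)

Working:
Step 1. close the feedback loop around G2, G3 -> (1 - 3*s)/(5*s)
Step 2. combine G1, [G2/(1+G2*G3)] in parallel -> (-14*s^2 - 20*s + 1)/(15*s^2 + 5*s)
Step 3. combine G4, G5 in series -> (-3*s - 4)/(s^2 - s - 2)
Step 4. apply the feedback formula to (G4*G5), G6 -> (-9*s^2 - 9*s + 4)/(3*s^3 - 4*s^2 + 7*s + 18)
Step 5. reduce the series chain (G1+[G2/(1+G2*G3)]), [(G4*G5)/(1+(G4*G5)*G6)], which is the overall transfer function T(s) = C(s)/R(s) in lowest terms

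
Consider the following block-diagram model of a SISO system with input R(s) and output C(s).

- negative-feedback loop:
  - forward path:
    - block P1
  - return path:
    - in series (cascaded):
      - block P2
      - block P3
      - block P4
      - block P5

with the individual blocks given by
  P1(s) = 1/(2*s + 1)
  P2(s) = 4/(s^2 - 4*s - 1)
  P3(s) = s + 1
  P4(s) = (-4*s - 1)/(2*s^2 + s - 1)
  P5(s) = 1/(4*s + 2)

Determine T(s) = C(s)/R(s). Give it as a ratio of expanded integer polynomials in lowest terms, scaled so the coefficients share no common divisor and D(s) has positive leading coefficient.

The answer is (4*s^4 - 16*s^3 - 5*s^2 + 4*s + 1)/(8*s^5 - 28*s^4 - 26*s^3 + 3*s^2 - 2*s - 1).

Reasoning:
Step 1. combine P2, P3, P4, P5 in series gives (-8*s - 2)/(4*s^4 - 16*s^3 - 5*s^2 + 4*s + 1)
Step 2. close the feedback loop around P1, (P2*P3*P4*P5): this yields T(s), and no further normalization is needed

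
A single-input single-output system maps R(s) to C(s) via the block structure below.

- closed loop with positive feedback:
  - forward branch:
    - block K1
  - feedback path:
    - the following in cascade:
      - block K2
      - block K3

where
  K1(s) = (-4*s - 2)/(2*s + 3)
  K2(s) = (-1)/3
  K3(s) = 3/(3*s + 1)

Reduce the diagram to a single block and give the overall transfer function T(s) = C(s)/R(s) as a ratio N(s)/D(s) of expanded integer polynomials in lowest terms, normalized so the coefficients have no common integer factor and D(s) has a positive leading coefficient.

[1] multiply K2, K3 (series) gives (-1)/(3*s + 1)
[2] collapse the loop (K1 forward, (K2*K3) return); the result is T(s) itself (integer coefficients, no common factor, positive leading denominator coefficient)

Final answer: (-12*s^2 - 10*s - 2)/(6*s^2 + 7*s + 1)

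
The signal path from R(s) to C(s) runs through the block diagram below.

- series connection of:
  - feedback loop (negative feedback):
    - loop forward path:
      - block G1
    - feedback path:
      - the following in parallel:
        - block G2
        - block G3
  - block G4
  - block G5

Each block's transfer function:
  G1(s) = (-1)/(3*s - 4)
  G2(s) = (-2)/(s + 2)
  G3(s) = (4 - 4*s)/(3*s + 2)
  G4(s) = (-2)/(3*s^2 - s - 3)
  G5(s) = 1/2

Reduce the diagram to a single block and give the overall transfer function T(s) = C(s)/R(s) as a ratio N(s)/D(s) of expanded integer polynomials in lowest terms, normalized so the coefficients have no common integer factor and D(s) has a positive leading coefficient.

Reducing step by step:

[1] add G2, G3 (parallel) gives (-4*s^2 - 10*s + 4)/(3*s^2 + 8*s + 4)
[2] close the feedback loop around G1, (G2+G3) gives (-3*s^2 - 8*s - 4)/(9*s^3 + 16*s^2 - 10*s - 20)
[3] cascade [G1/(1+G1*(G2+G3))], G4, G5: this yields T(s), and no further normalization is needed

Answer: (3*s^2 + 8*s + 4)/(27*s^5 + 39*s^4 - 73*s^3 - 98*s^2 + 50*s + 60)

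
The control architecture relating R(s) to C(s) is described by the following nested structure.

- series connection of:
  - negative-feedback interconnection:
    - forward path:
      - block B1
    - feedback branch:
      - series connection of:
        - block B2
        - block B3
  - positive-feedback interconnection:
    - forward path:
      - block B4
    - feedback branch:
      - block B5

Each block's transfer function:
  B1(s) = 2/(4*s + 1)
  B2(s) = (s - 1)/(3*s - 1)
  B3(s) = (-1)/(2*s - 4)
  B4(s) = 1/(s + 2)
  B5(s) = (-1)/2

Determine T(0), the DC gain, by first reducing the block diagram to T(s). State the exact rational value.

1. combine B2, B3 in series; result (1 - s)/(6*s^2 - 14*s + 4)
2. reduce the feedback loop with forward B1 and return (B2*B3); result (6*s^2 - 14*s + 4)/(12*s^3 - 25*s^2 + 3)
3. close the feedback loop around B4, B5; result 2/(2*s + 5)
4. series reduction of [B1/(1+B1*(B2*B3))], [B4/(1-B4*B5)]; result (12*s^2 - 28*s + 8)/(24*s^4 + 10*s^3 - 125*s^2 + 6*s + 15)
Evaluating the step-4 result (the overall T(s)) at s = 0 gives T(0) = 8/15.

Therefore the answer is 8/15.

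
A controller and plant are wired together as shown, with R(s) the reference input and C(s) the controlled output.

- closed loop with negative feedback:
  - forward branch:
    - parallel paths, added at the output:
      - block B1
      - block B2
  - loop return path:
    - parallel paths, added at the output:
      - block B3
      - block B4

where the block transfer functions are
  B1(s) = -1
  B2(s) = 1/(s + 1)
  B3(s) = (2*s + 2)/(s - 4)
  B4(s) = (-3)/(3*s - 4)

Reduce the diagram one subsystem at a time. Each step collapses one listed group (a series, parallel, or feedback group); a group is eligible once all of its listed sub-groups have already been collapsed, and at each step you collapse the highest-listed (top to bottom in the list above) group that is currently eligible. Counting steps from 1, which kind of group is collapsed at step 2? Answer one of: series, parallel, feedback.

(1) combine B1, B2 in parallel
(2) add B3, B4 (parallel)
(3) feedback reduction of (B1+B2), (B3+B4)
Step 2 collapses a parallel group.

Final answer: parallel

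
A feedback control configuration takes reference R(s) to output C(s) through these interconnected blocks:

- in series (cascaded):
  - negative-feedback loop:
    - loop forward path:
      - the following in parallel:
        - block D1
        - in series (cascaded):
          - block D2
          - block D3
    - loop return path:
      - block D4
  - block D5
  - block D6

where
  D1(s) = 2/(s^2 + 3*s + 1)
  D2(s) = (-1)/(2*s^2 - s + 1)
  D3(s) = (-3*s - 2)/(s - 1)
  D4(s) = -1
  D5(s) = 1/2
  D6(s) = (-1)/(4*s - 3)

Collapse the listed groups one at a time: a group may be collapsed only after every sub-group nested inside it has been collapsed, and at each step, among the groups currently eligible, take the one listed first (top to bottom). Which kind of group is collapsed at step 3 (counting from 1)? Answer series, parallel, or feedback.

Answer: feedback

Working:
Step 1: combine D2, D3 in series
Step 2: reduce the parallel group D1, (D2*D3)
Step 3: feedback reduction of (D1+(D2*D3)), D4
Step 4: combine [(D1+(D2*D3))/(1+(D1+(D2*D3))*D4)], D5, D6 in series
The group at step 3 is a feedback group.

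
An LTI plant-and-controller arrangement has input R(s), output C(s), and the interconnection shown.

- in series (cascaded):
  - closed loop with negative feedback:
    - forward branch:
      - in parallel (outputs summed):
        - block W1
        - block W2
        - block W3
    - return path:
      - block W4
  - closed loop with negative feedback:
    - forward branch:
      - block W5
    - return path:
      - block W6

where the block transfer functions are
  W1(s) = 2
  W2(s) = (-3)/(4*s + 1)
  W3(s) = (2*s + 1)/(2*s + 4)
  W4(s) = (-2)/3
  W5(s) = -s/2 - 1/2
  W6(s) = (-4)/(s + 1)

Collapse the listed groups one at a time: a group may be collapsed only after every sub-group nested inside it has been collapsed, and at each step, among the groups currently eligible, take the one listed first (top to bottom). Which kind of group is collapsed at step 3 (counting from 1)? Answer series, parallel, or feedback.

The answer is feedback.

Reasoning:
(1) combine W1, W2, W3 in parallel
(2) reduce the feedback loop with forward (W1+W2+W3) and return W4
(3) collapse the loop (W5 forward, W6 return)
(4) cascade [(W1+W2+W3)/(1+(W1+W2+W3)*W4)], [W5/(1+W5*W6)]
Step 3 collapses a feedback group.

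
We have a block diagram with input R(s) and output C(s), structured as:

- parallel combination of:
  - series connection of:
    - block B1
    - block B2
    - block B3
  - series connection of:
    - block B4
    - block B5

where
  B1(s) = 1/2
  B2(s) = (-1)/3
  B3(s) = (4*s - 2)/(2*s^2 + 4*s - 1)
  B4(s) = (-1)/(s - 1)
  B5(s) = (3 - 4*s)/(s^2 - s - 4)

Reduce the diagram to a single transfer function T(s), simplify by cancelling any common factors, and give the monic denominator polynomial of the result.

First reduce the diagram to T(s).

(1) cascade B1, B2, B3; result (1 - 2*s)/(6*s^2 + 12*s - 3)
(2) series reduction of B4, B5; result (4*s - 3)/(s^3 - 2*s^2 - 3*s + 4)
(3) add (B1*B2*B3), (B4*B5) (parallel); result (-2*s^4 + 29*s^3 + 34*s^2 - 59*s + 13)/(6*s^5 - 45*s^3 - 6*s^2 + 57*s - 12)
Step 3 gives the fully reduced T(s), with no common factor left to cancel. The denominator's leading coefficient is 6, so divide each of its coefficients by 6 to get the monic form.

Answer: s^5 - 15*s^3/2 - s^2 + 19*s/2 - 2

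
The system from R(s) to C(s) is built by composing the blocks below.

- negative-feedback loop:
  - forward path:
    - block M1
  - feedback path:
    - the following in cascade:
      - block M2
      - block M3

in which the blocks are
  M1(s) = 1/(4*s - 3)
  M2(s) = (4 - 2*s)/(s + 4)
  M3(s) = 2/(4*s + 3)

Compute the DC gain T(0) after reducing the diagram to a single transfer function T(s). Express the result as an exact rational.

First reduce the diagram to T(s).

Step 1 - reduce the series chain M2, M3 = (8 - 4*s)/(4*s^2 + 19*s + 12)
Step 2 - close the feedback loop around M1, (M2*M3) = (4*s^2 + 19*s + 12)/(16*s^3 + 64*s^2 - 13*s - 28)
Evaluating the step-2 result (the overall T(s)) at s = 0 gives T(0) = 12/(-28) = -3/7.

Answer: -3/7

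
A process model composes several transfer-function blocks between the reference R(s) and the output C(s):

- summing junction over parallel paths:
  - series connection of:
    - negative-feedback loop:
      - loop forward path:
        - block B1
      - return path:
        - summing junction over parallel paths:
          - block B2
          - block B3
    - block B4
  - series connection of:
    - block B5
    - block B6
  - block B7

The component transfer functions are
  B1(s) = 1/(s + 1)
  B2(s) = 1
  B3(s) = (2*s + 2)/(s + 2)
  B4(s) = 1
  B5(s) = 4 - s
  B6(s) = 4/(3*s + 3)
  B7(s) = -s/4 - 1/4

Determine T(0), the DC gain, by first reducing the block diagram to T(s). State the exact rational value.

1. parallel reduction of B2, B3 = (3*s + 4)/(s + 2)
2. collapse the loop (B1 forward, (B2+B3) return) = (s + 2)/(s^2 + 6*s + 6)
3. multiply [B1/(1+B1*(B2+B3))], B4 (series) = (s + 2)/(s^2 + 6*s + 6)
4. cascade B5, B6 = (16 - 4*s)/(3*s + 3)
5. reduce the parallel group ([B1/(1+B1*(B2+B3))]*B4), (B5*B6), B7 = (-3*s^4 - 40*s^3 - 77*s^2 + 270*s + 390)/(12*s^3 + 84*s^2 + 144*s + 72)
Step 5 gives the overall T(s). Then T(0) = 390/72 = 65/12.

Hence the answer: 65/12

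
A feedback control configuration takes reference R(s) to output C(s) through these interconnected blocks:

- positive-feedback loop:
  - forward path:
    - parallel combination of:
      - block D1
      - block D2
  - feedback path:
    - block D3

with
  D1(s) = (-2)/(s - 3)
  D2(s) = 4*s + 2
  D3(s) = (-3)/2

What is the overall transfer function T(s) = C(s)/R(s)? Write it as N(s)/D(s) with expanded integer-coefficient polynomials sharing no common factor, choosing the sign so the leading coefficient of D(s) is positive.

Answer: (4*s^2 - 10*s - 8)/(6*s^2 - 14*s - 15)

Working:
1. combine D1, D2 in parallel: (4*s^2 - 10*s - 8)/(s - 3)
2. apply the feedback formula to (D1+D2), D3, which is the overall transfer function T(s) = C(s)/R(s) in lowest terms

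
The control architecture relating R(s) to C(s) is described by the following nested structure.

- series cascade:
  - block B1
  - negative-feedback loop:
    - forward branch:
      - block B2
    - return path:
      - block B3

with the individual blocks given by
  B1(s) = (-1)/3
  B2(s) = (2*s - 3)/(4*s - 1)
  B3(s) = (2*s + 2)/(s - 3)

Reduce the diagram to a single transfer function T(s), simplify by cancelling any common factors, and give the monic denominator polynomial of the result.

1. collapse the loop (B2 forward, B3 return) -> (2*s^2 - 9*s + 9)/(8*s^2 - 15*s - 3)
2. cascade B1, [B2/(1+B2*B3)] -> (-2*s^2 + 9*s - 9)/(24*s^2 - 45*s - 9)
Step 2 gives the fully reduced T(s), with no common factor left to cancel. The denominator's leading coefficient is 24, so divide each of its coefficients by 24 to get the monic form.

Final answer: s^2 - 15*s/8 - 3/8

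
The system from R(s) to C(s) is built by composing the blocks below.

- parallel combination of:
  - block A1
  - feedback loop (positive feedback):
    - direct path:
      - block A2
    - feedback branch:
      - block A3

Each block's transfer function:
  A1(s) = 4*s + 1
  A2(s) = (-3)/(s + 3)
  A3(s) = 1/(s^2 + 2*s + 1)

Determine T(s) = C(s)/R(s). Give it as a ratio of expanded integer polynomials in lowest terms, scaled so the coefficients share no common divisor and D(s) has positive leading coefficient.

The answer is (4*s^4 + 21*s^3 + 30*s^2 + 25*s + 3)/(s^3 + 5*s^2 + 7*s + 6).

Reasoning:
(1) feedback reduction of A2, A3 gives (-3*s^2 - 6*s - 3)/(s^3 + 5*s^2 + 7*s + 6)
(2) parallel reduction of A1, [A2/(1-A2*A3)], which is the overall transfer function T(s) = C(s)/R(s) in lowest terms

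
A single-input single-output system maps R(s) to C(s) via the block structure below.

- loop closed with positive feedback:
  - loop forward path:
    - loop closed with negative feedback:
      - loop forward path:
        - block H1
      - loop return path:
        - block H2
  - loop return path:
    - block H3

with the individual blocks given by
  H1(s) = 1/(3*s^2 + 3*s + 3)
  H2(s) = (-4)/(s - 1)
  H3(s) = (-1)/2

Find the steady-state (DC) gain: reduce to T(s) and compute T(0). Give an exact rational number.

Reducing step by step:

1. apply the feedback formula to H1, H2, giving (s - 1)/(3*s^3 - 7)
2. reduce the feedback loop with forward [H1/(1+H1*H2)] and return H3, giving (2*s - 2)/(6*s^3 + s - 15)
Step 2 gives the overall T(s). Then T(0) = -2/(-15) = 2/15.

Answer: 2/15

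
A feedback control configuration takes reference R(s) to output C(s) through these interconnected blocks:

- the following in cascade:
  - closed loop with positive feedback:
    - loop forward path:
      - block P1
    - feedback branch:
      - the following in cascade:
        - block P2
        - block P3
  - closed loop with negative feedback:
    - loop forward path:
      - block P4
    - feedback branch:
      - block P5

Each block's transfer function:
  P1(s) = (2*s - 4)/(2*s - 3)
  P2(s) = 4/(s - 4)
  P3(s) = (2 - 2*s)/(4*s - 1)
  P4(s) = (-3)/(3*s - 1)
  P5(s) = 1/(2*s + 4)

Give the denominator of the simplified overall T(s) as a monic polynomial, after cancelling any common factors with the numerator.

Step 1. combine P2, P3 in series, giving (8 - 8*s)/(4*s^2 - 17*s + 4)
Step 2. feedback reduction of P1, (P2*P3), giving (8*s^3 - 50*s^2 + 76*s - 16)/(8*s^3 - 30*s^2 + 11*s + 20)
Step 3. collapse the loop (P4 forward, P5 return), giving (-6*s - 12)/(6*s^2 + 10*s - 7)
Step 4. cascade [P1/(1-P1*(P2*P3))], [P4/(1+P4*P5)], giving (-48*s^4 + 204*s^3 + 144*s^2 - 816*s + 192)/(48*s^5 - 100*s^4 - 290*s^3 + 440*s^2 + 123*s - 140)
No further cancellation is possible in the step-4 result, so that is T(s). Its denominator becomes monic after dividing by the leading coefficient 48.

Therefore the answer is s^5 - 25*s^4/12 - 145*s^3/24 + 55*s^2/6 + 41*s/16 - 35/12.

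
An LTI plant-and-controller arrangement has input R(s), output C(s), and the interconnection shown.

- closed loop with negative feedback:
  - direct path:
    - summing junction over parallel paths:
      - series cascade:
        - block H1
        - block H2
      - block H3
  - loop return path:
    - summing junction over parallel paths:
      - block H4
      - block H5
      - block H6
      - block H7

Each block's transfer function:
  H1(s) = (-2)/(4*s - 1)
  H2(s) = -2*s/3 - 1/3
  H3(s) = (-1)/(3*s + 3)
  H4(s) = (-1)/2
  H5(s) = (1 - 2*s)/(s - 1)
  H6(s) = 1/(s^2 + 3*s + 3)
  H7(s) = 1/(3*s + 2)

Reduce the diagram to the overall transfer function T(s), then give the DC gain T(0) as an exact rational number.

Step 1 - series reduction of H1, H2 = (4*s + 2)/(12*s - 3)
Step 2 - combine (H1*H2), H3 in parallel = (4*s^2 + 2*s + 3)/(12*s^2 + 9*s - 3)
Step 3 - sum the parallel branches H4, H5, H6, H7 = (-15*s^4 - 44*s^3 - 32*s^2 + 13*s + 8)/(6*s^4 + 16*s^3 + 8*s^2 - 18*s - 12)
Step 4 - collapse the loop (((H1*H2)+H3) forward, (H4+H5+H6+H7) return) = (24*s^6 + 76*s^5 + 82*s^4 - 8*s^3 - 60*s^2 - 78*s - 36)/(12*s^6 + 40*s^5 - 39*s^4 - 336*s^3 - 368*s^2 + s + 60)
That last expression is T(s); at s = 0 only the constant terms survive, so T(0) = -36/60 = -3/5.

Therefore the answer is -3/5.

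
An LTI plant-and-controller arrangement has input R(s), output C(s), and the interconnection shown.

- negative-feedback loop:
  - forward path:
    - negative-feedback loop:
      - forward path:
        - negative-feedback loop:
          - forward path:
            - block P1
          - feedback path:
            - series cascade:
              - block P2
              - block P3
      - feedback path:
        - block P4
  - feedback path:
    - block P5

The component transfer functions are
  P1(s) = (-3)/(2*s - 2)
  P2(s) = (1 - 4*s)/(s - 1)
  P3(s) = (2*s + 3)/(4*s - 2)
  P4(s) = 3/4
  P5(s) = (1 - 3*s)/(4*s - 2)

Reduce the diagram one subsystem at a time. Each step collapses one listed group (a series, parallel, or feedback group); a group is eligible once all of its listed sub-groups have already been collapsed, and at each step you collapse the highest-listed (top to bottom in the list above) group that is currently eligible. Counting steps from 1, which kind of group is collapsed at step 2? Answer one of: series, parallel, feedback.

The answer is feedback.

Reasoning:
1. combine P2, P3 in series
2. close the feedback loop around P1, (P2*P3)
3. feedback reduction of [P1/(1+P1*(P2*P3))], P4
4. apply the feedback formula to [[P1/(1+P1*(P2*P3))]/(1+[P1/(1+P1*(P2*P3))]*P4)], P5
At step 2 the group reduced is feedback.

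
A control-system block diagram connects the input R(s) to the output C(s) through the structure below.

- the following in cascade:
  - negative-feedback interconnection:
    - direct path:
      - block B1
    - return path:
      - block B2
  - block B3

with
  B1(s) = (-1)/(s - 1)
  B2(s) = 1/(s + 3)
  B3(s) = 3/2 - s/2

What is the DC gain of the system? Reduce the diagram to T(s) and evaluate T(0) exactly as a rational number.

Answer: 9/8

Working:
[1] reduce the feedback loop with forward B1 and return B2 -> (-s - 3)/(s^2 + 2*s - 4)
[2] combine [B1/(1+B1*B2)], B3 in series -> (s^2 - 9)/(2*s^2 + 4*s - 8)
DC gain: substitute s = 0 into T(s) from step 2: T(0) = -9/(-8) = 9/8.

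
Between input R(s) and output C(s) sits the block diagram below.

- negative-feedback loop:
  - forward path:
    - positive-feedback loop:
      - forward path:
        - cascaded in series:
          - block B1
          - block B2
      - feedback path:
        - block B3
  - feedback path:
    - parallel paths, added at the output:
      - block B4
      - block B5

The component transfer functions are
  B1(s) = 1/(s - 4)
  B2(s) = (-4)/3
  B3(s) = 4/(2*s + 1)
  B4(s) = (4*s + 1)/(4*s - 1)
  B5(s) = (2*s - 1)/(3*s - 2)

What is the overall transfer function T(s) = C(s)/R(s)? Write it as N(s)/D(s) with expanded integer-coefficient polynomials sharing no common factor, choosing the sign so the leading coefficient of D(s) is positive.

Answer: (-96*s^3 + 40*s^2 + 28*s - 8)/(72*s^4 - 478*s^3 + 299*s^2 - 34*s + 12)

Working:
[1] series reduction of B1, B2 = (-4)/(3*s - 12)
[2] feedback reduction of (B1*B2), B3 = (-8*s - 4)/(6*s^2 - 21*s + 4)
[3] parallel reduction of B4, B5 = (20*s^2 - 11*s - 1)/(12*s^2 - 11*s + 2)
[4] apply the feedback formula to [(B1*B2)/(1-(B1*B2)*B3)], (B4+B5), which is the overall transfer function T(s) = C(s)/R(s) in lowest terms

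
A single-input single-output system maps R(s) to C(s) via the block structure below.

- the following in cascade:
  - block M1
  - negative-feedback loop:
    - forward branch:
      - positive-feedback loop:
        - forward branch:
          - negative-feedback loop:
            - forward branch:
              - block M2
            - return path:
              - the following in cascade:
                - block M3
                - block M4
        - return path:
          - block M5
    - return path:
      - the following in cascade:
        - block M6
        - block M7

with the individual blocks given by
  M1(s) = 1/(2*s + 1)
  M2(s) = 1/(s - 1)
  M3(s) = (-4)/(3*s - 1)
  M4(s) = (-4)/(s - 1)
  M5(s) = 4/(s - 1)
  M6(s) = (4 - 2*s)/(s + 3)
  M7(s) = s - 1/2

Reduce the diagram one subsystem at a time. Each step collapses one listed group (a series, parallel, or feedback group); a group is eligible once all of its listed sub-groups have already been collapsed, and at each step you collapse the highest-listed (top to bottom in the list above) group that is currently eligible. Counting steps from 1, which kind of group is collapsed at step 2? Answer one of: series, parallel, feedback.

Step 1: cascade M3, M4
Step 2: reduce the feedback loop with forward M2 and return (M3*M4)
Step 3: reduce the feedback loop with forward [M2/(1+M2*(M3*M4))] and return M5
Step 4: multiply M6, M7 (series)
Step 5: collapse the loop ([[M2/(1+M2*(M3*M4))]/(1-[M2/(1+M2*(M3*M4))]*M5)] forward, (M6*M7) return)
Step 6: reduce the series chain M1, [[[M2/(1+M2*(M3*M4))]/(1-[M2/(1+M2*(M3*M4))]*M5)]/(1+[[M2/(1+M2*(M3*M4))]/(1-[M2/(1+M2*(M3*M4))]*M5)]*(M6*M7))]
At step 2 the group reduced is feedback.

Final answer: feedback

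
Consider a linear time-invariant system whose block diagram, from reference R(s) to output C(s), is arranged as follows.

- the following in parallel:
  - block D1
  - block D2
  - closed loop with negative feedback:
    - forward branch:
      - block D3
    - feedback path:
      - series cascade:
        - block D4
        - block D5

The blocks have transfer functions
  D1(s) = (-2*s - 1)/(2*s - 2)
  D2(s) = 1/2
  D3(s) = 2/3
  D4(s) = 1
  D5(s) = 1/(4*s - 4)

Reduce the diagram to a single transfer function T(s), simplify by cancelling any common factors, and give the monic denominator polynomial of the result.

(1) multiply D4, D5 (series), giving 1/(4*s - 4)
(2) collapse the loop (D3 forward, (D4*D5) return), giving (4*s - 4)/(6*s - 5)
(3) sum the parallel branches D1, D2, [D3/(1+D3*(D4*D5))], giving (2*s^2 - 23*s + 18)/(12*s^2 - 22*s + 10)
That last expression is T(s), already simplified. Scaling its denominator by 1/12 (the reciprocal of the leading coefficient) yields the monic denominator.

Final answer: s^2 - 11*s/6 + 5/6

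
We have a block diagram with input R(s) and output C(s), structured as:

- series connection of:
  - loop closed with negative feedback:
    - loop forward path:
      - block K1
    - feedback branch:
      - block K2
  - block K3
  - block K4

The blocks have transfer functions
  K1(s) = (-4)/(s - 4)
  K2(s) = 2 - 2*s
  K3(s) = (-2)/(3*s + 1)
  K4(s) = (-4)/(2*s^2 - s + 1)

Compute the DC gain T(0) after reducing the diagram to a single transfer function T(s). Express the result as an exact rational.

Reducing step by step:

1. feedback reduction of K1, K2 -> (-4)/(9*s - 12)
2. series reduction of [K1/(1+K1*K2)], K3, K4 -> (-32)/(54*s^4 - 81*s^3 + 30*s^2 - 15*s - 12)
The step-2 result is T(s). Setting s = 0: T(0) = -32/(-12) = 8/3.

Answer: 8/3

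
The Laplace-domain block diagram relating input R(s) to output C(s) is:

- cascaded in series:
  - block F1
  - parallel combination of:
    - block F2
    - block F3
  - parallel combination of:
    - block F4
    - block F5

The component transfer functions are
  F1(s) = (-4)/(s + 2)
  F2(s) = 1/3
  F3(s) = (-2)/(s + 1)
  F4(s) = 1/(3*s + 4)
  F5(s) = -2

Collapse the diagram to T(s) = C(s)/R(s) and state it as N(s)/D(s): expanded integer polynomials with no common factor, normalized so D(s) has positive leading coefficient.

[1] parallel reduction of F2, F3 -> (s - 5)/(3*s + 3)
[2] add F4, F5 (parallel) -> (-6*s - 7)/(3*s + 4)
[3] combine F1, (F2+F3), (F4+F5) in series, giving the overall T(s)

Hence the answer: (24*s^2 - 92*s - 140)/(9*s^3 + 39*s^2 + 54*s + 24)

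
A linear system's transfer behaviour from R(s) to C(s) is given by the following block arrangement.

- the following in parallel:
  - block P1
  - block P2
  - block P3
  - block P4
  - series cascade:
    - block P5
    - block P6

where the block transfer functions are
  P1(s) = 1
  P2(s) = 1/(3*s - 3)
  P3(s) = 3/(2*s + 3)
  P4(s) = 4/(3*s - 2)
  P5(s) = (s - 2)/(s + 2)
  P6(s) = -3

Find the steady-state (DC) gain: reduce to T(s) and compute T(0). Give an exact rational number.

Answer: 8/3

Working:
(1) series reduction of P5, P6: (6 - 3*s)/(s + 2)
(2) add P1, P2, P3, P4, (P5*P6) (parallel): (-36*s^4 + 207*s^3 + 128*s^2 - 380*s + 96)/(18*s^4 + 33*s^3 - 39*s^2 - 48*s + 36)
The step-2 result is T(s). Setting s = 0: T(0) = 96/36 = 8/3.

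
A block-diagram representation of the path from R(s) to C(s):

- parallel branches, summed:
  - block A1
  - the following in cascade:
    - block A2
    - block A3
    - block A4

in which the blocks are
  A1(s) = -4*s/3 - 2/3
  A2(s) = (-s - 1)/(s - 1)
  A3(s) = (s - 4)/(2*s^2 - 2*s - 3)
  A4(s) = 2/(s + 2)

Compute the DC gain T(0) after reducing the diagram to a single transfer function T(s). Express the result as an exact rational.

Step 1. series reduction of A2, A3, A4: (-2*s^2 + 6*s + 8)/(2*s^4 - 9*s^2 + s + 6)
Step 2. reduce the parallel group A1, (A2*A3*A4): (-8*s^5 - 4*s^4 + 36*s^3 + 8*s^2 - 8*s + 12)/(6*s^4 - 27*s^2 + 3*s + 18)
DC gain: substitute s = 0 into T(s) from step 2: T(0) = 12/18 = 2/3.

Answer: 2/3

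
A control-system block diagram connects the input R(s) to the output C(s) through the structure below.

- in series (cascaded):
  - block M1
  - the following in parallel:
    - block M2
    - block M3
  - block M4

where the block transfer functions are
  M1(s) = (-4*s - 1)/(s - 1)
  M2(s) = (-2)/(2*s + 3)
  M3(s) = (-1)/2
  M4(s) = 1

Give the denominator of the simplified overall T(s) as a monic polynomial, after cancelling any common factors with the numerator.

Reducing step by step:

1. sum the parallel branches M2, M3 gives (-2*s - 7)/(4*s + 6)
2. cascade M1, (M2+M3), M4 gives (8*s^2 + 30*s + 7)/(4*s^2 + 2*s - 6)
No further cancellation is possible in the step-2 result, so that is T(s). Its denominator becomes monic after dividing by the leading coefficient 4.

Answer: s^2 + s/2 - 3/2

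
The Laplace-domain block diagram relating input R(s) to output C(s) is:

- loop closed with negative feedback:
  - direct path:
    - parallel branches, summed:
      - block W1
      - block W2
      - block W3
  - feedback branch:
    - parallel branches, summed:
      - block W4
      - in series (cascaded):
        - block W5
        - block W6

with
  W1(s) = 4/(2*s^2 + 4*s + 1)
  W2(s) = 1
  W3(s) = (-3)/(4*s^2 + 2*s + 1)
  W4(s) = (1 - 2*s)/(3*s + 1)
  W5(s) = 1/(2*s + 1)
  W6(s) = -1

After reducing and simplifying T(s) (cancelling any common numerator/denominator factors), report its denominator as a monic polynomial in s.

Step 1 - parallel reduction of W1, W2, W3 -> (8*s^4 + 20*s^3 + 24*s^2 + 2*s + 2)/(8*s^4 + 20*s^3 + 14*s^2 + 6*s + 1)
Step 2 - combine W5, W6 in series -> (-1)/(2*s + 1)
Step 3 - reduce the parallel group W4, (W5*W6) -> (-4*s^2 - 3*s)/(6*s^2 + 5*s + 1)
Step 4 - feedback reduction of (W1+W2+W3), (W4+(W5*W6)) -> (48*s^6 + 160*s^5 + 252*s^4 + 152*s^3 + 46*s^2 + 12*s + 2)/(16*s^6 + 56*s^5 + 36*s^4 + 46*s^3 + 36*s^2 + 5*s + 1)
That last expression is T(s), already simplified. Scaling its denominator by 1/16 (the reciprocal of the leading coefficient) yields the monic denominator.

Hence the answer: s^6 + 7*s^5/2 + 9*s^4/4 + 23*s^3/8 + 9*s^2/4 + 5*s/16 + 1/16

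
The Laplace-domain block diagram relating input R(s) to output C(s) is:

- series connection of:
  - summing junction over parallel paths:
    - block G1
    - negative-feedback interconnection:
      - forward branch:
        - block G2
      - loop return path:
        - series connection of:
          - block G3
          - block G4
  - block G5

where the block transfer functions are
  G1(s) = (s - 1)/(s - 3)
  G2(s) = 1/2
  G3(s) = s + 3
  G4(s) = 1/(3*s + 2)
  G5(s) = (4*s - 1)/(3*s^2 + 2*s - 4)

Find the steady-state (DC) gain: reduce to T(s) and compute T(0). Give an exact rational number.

Reducing step by step:

[1] series reduction of G3, G4 -> (s + 3)/(3*s + 2)
[2] reduce the feedback loop with forward G2 and return (G3*G4) -> (3*s + 2)/(7*s + 7)
[3] add G1, [G2/(1+G2*(G3*G4))] (parallel) -> (10*s^2 - 7*s - 13)/(7*s^2 - 14*s - 21)
[4] multiply (G1+[G2/(1+G2*(G3*G4))]), G5 (series) -> (40*s^3 - 38*s^2 - 45*s + 13)/(21*s^4 - 28*s^3 - 119*s^2 + 14*s + 84)
Step 4 gives the overall T(s). Then T(0) = 13/84.

Answer: 13/84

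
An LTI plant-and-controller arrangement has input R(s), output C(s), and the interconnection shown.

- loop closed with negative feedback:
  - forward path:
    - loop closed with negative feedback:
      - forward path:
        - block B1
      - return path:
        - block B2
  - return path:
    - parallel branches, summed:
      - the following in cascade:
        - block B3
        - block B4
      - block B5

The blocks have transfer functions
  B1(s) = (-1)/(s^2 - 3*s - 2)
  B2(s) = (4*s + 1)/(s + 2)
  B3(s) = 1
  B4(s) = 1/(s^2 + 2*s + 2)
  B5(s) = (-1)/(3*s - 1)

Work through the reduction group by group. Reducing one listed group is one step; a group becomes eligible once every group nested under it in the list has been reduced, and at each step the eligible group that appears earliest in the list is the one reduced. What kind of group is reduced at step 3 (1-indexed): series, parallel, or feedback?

[1] apply the feedback formula to B1, B2
[2] cascade B3, B4
[3] add (B3*B4), B5 (parallel)
[4] collapse the loop ([B1/(1+B1*B2)] forward, ((B3*B4)+B5) return)
So the answer for step 3 is parallel.

Answer: parallel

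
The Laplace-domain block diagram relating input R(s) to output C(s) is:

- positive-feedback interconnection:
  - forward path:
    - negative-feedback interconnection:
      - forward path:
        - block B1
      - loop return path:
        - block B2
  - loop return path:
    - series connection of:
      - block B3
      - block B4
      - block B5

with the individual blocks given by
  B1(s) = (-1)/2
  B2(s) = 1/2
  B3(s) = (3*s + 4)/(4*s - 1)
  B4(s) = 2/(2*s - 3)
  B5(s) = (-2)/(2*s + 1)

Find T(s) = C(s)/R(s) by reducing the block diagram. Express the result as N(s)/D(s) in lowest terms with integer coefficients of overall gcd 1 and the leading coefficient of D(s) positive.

Reducing step by step:

Step 1. feedback reduction of B1, B2 gives (-2)/3
Step 2. cascade B3, B4, B5 gives (-12*s - 16)/(16*s^3 - 20*s^2 - 8*s + 3)
Step 3. reduce the feedback loop with forward [B1/(1+B1*B2)] and return (B3*B4*B5), giving the overall T(s)

Answer: (-32*s^3 + 40*s^2 + 16*s - 6)/(48*s^3 - 60*s^2 - 48*s - 23)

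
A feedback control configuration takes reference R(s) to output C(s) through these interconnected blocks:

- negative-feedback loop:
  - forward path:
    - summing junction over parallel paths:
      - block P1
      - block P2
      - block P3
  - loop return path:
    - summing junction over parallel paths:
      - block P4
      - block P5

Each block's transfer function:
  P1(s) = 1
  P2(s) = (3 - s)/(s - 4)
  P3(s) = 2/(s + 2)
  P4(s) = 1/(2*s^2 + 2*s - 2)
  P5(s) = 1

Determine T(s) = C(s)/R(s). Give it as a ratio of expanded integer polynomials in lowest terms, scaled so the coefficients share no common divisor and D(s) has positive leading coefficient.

First reduce the diagram to T(s).

(1) add P1, P2, P3 (parallel) gives (s - 10)/(s^2 - 2*s - 8)
(2) reduce the parallel group P4, P5 gives (2*s^2 + 2*s - 1)/(2*s^2 + 2*s - 2)
(3) feedback reduction of (P1+P2+P3), (P4+P5), giving the overall T(s)

Answer: (2*s^3 - 18*s^2 - 22*s + 20)/(2*s^4 - 40*s^2 - 33*s + 26)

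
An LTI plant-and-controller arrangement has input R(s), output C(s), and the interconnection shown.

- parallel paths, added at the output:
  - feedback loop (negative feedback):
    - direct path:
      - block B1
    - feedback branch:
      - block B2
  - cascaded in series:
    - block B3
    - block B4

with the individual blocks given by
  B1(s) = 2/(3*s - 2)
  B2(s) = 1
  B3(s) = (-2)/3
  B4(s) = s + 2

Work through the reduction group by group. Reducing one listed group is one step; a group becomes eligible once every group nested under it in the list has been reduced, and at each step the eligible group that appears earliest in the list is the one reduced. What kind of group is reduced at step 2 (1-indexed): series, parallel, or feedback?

Step 1. feedback reduction of B1, B2
Step 2. cascade B3, B4
Step 3. parallel reduction of [B1/(1+B1*B2)], (B3*B4)
At step 2 the group reduced is series.

Final answer: series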